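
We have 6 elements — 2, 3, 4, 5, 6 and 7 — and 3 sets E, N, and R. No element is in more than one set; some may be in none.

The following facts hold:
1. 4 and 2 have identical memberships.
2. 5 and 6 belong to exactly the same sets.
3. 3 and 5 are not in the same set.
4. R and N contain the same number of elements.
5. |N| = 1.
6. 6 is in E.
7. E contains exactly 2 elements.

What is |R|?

1

From (6): 6 ∈ E.
(2): 5 matches 6: 5 ∈ E.
(3): 3 ∉ E.
(7): E already has 2, so the rest are out.
Suppose 2 ∈ N: no assignment then satisfies all the clues, so 2 ∉ N.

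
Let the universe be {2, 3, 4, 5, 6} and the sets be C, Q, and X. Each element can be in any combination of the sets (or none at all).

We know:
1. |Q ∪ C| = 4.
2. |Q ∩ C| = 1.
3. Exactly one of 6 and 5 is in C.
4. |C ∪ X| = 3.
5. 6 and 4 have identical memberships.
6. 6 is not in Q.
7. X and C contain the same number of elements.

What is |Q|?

2

From (6): 6 ∉ Q.
(5): 4 matches 6: 4 ∉ Q.
Suppose 4 ∉ C: no assignment then satisfies all the clues, so 4 ∈ C.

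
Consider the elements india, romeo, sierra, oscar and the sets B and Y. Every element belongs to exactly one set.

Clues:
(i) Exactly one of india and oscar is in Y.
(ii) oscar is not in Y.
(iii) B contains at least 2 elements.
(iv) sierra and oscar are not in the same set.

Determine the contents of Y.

Y = {india, sierra}

From (ii): oscar ∉ Y.
(i) (exactly one): india ∈ Y.
Only one set left: oscar ∈ B.
(iv): sierra ∉ B.
Only one set left: sierra ∈ Y.
(iii): only 2 candidates remain for B, so all are in.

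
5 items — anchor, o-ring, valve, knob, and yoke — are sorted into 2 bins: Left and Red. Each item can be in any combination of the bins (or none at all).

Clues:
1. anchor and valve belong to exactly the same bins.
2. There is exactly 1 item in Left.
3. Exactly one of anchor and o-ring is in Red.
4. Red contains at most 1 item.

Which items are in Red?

Red = {o-ring}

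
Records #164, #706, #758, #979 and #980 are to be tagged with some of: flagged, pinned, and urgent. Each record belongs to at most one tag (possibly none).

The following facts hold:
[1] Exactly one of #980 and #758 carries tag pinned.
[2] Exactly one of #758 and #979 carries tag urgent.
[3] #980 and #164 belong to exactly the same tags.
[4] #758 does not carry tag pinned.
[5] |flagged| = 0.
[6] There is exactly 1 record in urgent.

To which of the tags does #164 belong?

#164: pinned

From (4): #758 ∉ pinned.
(1) (exactly one): #980 ∈ pinned.
(3): #164 matches #980: #164 ∉ flagged.
(3): #164 matches #980: #164 ∈ pinned.
(5): flagged already has 0, so the rest are out.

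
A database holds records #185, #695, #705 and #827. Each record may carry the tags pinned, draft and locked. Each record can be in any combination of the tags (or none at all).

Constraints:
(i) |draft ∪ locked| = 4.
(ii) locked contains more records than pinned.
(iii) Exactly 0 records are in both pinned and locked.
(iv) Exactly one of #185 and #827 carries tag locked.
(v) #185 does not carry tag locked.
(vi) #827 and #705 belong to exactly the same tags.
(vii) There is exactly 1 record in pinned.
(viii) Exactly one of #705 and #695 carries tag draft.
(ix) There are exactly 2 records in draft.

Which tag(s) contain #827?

#827: locked

From (v): #185 ∉ locked.
(iv) (exactly one): #827 ∈ locked.
(vi): #705 matches #827: #705 ∈ locked.
Suppose #827 ∈ pinned: no assignment then satisfies all the clues, so #827 ∉ pinned.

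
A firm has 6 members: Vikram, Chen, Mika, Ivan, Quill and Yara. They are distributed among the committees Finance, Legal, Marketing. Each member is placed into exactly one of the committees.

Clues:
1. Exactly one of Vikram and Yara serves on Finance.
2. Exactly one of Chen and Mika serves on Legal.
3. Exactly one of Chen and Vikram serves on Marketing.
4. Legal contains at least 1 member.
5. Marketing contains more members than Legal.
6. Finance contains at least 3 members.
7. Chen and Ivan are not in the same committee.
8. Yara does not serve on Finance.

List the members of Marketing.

Marketing = {Chen, Yara}

From (8): Yara ∉ Finance.
(1) (exactly one): Vikram ∈ Finance.
(3) (exactly one): Chen ∈ Marketing.
(7): Ivan ∉ Marketing.
(2) (exactly one): Mika ∈ Legal.
(6): only 3 candidates remain for Finance, so all are in.
Suppose Yara ∉ Marketing: no assignment then satisfies all the clues, so Yara ∈ Marketing.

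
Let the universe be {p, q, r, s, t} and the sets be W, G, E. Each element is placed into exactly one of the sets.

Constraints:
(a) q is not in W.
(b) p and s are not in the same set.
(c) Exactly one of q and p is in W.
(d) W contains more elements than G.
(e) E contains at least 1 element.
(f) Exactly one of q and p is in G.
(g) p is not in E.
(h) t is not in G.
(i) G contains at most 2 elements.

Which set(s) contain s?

s: E

From (a): q ∉ W.
From (g): p ∉ E.
From (h): t ∉ G.
(c) (exactly one): p ∈ W.
(f) (exactly one): q ∈ G.
(b): s ∉ W.
Suppose s ∈ G: no assignment then satisfies all the clues, so s ∉ G.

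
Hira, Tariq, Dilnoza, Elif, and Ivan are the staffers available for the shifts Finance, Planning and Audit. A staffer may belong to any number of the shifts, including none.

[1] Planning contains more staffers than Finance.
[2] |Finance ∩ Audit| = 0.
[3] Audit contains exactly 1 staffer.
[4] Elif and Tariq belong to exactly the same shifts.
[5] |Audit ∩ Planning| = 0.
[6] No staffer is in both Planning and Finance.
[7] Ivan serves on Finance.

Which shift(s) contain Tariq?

Tariq: Planning

From (7): Ivan ∈ Finance.
(6) (disjoint): Ivan ∉ Planning.
Suppose Tariq ∈ Finance: no assignment then satisfies all the clues, so Tariq ∉ Finance.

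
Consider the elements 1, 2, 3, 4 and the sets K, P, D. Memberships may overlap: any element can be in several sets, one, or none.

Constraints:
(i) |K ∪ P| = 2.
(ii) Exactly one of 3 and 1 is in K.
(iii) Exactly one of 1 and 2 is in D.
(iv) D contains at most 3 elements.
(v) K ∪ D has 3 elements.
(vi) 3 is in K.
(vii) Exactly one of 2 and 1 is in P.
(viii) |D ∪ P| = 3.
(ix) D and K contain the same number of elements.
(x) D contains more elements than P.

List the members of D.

D = {1, 3}

From (vi): 3 ∈ K.
(ii) (exactly one): 1 ∉ K.
Suppose 1 ∉ D: no assignment then satisfies all the clues, so 1 ∈ D.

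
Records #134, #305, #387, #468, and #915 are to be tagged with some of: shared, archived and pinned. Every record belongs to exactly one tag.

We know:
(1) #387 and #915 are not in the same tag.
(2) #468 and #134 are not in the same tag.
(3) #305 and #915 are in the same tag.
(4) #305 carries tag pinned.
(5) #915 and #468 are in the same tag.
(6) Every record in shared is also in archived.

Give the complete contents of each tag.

shared = {}; archived = {#134, #387}; pinned = {#305, #468, #915}

From (4): #305 ∈ pinned.
(3): #915 matches #305: #915 ∉ shared.
(3): #915 matches #305: #915 ∉ archived.
(3): #915 matches #305: #915 ∈ pinned.
(5): #468 matches #915: #468 ∉ shared.
(5): #468 matches #915: #468 ∉ archived.
(5): #468 matches #915: #468 ∈ pinned.
(1): #387 ∉ pinned.
(2): #134 ∉ pinned.
Suppose #134 ∈ shared: no assignment then satisfies all the clues, so #134 ∉ shared.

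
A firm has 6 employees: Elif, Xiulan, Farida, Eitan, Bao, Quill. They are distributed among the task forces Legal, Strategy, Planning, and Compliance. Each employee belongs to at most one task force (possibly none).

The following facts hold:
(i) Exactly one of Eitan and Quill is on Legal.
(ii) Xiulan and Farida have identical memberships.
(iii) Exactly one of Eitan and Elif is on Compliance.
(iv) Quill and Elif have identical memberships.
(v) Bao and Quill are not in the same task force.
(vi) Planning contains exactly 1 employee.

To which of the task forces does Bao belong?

Bao: Planning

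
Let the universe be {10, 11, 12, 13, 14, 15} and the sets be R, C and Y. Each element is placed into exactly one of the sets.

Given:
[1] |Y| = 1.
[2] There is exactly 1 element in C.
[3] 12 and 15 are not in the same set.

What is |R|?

4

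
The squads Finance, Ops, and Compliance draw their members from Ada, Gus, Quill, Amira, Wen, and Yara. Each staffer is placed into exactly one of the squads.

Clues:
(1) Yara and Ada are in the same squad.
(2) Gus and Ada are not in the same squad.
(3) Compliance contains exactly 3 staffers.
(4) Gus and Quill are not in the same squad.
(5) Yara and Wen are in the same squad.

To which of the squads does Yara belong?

Yara: Compliance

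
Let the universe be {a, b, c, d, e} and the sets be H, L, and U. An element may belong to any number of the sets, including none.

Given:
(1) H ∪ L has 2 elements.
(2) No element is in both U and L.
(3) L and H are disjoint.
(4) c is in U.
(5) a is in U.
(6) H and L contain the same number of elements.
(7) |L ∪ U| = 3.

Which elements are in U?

U = {a, c}

From (4): c ∈ U.
From (5): a ∈ U.
(2) (disjoint): a ∉ L.
(2) (disjoint): c ∉ L.
Suppose b ∈ U: no assignment then satisfies all the clues, so b ∉ U.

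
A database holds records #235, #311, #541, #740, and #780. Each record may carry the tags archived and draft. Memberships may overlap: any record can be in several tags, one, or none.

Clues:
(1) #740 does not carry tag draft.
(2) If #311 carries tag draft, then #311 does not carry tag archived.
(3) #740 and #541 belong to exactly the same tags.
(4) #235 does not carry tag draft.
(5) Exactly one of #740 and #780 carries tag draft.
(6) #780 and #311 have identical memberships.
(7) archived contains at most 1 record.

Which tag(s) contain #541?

#541: none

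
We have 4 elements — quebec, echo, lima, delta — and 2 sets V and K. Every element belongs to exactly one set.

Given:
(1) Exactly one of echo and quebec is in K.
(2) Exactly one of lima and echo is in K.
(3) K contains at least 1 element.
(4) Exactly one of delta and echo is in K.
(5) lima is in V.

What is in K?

K = {echo}

From (5): lima ∈ V.
(2) (exactly one): echo ∈ K.
(4) (exactly one): delta ∉ K.
Only one set left: delta ∈ V.
(1) (exactly one): quebec ∉ K.
Only one set left: quebec ∈ V.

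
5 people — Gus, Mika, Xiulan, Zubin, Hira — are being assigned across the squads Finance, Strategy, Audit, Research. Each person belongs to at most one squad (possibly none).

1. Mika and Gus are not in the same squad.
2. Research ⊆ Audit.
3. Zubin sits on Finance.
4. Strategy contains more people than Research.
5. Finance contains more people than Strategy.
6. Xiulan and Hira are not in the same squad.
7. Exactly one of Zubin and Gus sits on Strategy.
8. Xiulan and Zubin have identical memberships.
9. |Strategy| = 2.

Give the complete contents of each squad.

Finance = {Mika, Xiulan, Zubin}; Strategy = {Gus, Hira}; Audit = {}; Research = {}

From (3): Zubin ∈ Finance.
(7) (exactly one): Gus ∈ Strategy.
(8): Xiulan matches Zubin: Xiulan ∈ Finance.
(1): Mika ∉ Strategy.
(6): Hira ∉ Finance.
(9): only 2 candidates remain for Strategy, so all are in.
Suppose Mika ∉ Finance: no assignment then satisfies all the clues, so Mika ∈ Finance.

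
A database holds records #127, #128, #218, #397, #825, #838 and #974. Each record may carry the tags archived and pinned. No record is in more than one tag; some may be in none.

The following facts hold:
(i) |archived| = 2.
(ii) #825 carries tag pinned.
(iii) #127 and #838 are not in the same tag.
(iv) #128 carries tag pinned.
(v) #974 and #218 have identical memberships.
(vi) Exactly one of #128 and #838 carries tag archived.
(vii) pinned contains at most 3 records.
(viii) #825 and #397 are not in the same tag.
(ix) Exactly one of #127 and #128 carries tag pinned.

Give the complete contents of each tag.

archived = {#397, #838}; pinned = {#128, #825}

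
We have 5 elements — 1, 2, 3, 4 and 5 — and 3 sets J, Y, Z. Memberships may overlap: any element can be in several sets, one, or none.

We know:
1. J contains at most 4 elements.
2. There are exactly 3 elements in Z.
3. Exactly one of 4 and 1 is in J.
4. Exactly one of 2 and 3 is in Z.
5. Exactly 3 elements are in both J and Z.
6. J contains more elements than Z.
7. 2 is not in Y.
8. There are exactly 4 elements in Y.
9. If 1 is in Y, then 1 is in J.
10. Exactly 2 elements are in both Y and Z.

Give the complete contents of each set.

J = {1, 2, 3, 5}; Y = {1, 3, 4, 5}; Z = {1, 2, 5}

From (7): 2 ∉ Y.
(8): only 4 candidates remain for Y, so all are in.
(9): 1 ∈ J.
(3) (exactly one): 4 ∉ J.
Suppose 1 ∉ Z: no assignment then satisfies all the clues, so 1 ∈ Z.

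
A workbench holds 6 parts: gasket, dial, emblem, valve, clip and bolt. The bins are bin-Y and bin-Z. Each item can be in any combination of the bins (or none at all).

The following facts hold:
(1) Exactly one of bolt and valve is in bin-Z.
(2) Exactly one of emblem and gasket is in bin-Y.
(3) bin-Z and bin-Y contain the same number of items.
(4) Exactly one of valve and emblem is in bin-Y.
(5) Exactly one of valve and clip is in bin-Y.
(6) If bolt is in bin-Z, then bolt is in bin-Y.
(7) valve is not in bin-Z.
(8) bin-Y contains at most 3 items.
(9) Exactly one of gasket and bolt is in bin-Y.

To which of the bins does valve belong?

valve: none

From (7): valve ∉ bin-Z.
(1) (exactly one): bolt ∈ bin-Z.
(6): bolt ∈ bin-Y.
(9) (exactly one): gasket ∉ bin-Y.
(2) (exactly one): emblem ∈ bin-Y.
(4) (exactly one): valve ∉ bin-Y.
(5) (exactly one): clip ∈ bin-Y.
(8): bin-Y already has 3, so the rest are out.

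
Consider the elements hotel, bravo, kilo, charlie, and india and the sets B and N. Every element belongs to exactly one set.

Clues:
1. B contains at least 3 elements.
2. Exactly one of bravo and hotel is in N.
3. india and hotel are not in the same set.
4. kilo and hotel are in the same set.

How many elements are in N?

2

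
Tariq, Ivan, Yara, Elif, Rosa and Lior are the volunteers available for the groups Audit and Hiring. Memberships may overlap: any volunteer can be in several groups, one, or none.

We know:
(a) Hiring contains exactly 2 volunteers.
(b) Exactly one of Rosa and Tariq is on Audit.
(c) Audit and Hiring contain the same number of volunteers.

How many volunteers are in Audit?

2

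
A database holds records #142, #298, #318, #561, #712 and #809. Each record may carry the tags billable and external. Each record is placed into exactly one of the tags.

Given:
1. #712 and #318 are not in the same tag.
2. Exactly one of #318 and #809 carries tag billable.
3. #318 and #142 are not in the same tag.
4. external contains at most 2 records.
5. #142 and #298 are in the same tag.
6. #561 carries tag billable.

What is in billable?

billable = {#142, #298, #561, #712, #809}

From (6): #561 ∈ billable.
Suppose #142 ∉ billable: no assignment then satisfies all the clues, so #142 ∈ billable.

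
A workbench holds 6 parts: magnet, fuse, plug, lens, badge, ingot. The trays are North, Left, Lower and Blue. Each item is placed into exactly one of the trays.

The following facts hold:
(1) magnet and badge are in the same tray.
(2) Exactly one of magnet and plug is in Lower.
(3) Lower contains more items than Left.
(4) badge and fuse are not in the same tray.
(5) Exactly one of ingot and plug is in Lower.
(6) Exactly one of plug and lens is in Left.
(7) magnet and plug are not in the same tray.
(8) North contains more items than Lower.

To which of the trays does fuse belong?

fuse: Lower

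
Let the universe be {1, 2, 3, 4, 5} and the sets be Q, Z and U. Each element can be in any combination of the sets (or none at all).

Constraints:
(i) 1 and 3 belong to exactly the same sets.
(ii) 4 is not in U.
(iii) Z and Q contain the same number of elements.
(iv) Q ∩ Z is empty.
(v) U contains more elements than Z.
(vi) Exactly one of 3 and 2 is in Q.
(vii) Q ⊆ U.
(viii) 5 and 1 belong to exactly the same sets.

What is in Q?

From (ii): 4 ∉ U.
(vii) contrapositive: 4 ∉ Q.
Suppose 1 ∈ Q: no assignment then satisfies all the clues, so 1 ∉ Q.

Q = {2}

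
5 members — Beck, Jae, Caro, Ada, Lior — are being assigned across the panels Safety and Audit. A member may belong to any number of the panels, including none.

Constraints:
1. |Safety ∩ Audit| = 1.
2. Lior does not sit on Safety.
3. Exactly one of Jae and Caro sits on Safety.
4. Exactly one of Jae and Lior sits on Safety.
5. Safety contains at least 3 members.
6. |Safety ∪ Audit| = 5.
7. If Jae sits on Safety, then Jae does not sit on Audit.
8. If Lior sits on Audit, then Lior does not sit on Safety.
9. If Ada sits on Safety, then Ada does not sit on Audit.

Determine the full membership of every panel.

From (2): Lior ∉ Safety.
(4) (exactly one): Jae ∈ Safety.
(7): Jae ∉ Audit.
(3) (exactly one): Caro ∉ Safety.
(5): only 3 candidates remain for Safety, so all are in.
(9): Ada ∉ Audit.
Suppose Beck ∉ Audit: no assignment then satisfies all the clues, so Beck ∈ Audit.

Safety = {Ada, Beck, Jae}; Audit = {Beck, Caro, Lior}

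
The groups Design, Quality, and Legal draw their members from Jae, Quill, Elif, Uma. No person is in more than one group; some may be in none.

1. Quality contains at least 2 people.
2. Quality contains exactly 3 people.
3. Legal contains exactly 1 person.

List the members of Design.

Design = {}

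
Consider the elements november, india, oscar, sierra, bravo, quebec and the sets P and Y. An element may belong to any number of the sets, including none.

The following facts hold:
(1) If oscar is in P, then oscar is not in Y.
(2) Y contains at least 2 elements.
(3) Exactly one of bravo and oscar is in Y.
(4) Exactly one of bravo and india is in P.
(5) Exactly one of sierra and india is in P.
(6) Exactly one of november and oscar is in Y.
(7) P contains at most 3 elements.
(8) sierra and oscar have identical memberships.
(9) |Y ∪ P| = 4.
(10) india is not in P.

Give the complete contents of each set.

P = {bravo, oscar, sierra}; Y = {bravo, november}

From (10): india ∉ P.
(4) (exactly one): bravo ∈ P.
(5) (exactly one): sierra ∈ P.
(8): oscar matches sierra: oscar ∈ P.
(1): oscar ∉ Y.
(3) (exactly one): bravo ∈ Y.
(6) (exactly one): november ∈ Y.
(7): P already has 3, so the rest are out.
(8): sierra matches oscar: sierra ∉ Y.
Suppose india ∈ Y: no assignment then satisfies all the clues, so india ∉ Y.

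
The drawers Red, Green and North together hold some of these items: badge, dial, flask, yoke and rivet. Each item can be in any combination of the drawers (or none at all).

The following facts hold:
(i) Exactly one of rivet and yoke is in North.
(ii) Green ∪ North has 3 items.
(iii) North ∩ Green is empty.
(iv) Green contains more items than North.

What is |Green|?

2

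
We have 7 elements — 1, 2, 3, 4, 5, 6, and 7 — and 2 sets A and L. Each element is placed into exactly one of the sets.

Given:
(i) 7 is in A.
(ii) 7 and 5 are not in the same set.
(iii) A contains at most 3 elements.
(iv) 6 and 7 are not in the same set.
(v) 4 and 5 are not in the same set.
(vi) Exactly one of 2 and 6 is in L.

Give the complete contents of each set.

From (i): 7 ∈ A.
(ii): 5 ∉ A.
(iv): 6 ∉ A.
Only one set left: 5 ∈ L.
Only one set left: 6 ∈ L.
(v): 4 ∉ L.
(vi) (exactly one): 2 ∉ L.
Only one set left: 2 ∈ A.
Only one set left: 4 ∈ A.
(iii): A already has 3, so the rest are out.
Only one set left: 1 ∈ L.
Only one set left: 3 ∈ L.

A = {2, 4, 7}; L = {1, 3, 5, 6}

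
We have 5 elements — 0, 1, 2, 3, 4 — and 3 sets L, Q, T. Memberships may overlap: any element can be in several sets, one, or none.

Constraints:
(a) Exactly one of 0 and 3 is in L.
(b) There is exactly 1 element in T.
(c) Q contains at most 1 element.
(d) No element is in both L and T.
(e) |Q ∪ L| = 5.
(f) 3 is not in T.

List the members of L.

L = {1, 2, 3, 4}

From (f): 3 ∉ T.
Suppose 0 ∈ L: no assignment then satisfies all the clues, so 0 ∉ L.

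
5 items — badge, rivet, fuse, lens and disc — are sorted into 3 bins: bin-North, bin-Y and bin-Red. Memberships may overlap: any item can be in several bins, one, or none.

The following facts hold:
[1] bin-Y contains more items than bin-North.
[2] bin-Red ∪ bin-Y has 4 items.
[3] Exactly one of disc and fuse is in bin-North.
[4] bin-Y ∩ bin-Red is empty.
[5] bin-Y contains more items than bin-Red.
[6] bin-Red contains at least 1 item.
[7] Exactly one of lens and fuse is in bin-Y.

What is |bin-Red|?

1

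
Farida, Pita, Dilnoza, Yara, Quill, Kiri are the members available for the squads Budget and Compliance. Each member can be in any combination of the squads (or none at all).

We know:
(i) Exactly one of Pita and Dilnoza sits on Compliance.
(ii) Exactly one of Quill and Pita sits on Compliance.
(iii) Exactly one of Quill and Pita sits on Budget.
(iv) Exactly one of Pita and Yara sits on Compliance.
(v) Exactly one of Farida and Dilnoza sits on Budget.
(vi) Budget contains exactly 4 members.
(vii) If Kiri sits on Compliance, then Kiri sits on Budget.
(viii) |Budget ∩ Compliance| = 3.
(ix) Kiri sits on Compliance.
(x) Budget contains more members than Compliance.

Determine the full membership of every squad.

From (ix): Kiri ∈ Compliance.
(vii): Kiri ∈ Budget.
Suppose Farida ∉ Budget: no assignment then satisfies all the clues, so Farida ∈ Budget.

Budget = {Farida, Kiri, Pita, Yara}; Compliance = {Farida, Kiri, Pita}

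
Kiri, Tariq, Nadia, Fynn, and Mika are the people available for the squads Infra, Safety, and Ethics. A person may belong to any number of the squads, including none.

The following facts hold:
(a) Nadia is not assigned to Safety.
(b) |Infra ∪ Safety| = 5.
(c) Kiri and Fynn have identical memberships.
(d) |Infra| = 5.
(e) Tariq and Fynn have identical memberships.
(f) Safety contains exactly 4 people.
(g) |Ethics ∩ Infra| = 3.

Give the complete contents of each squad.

Infra = {Fynn, Kiri, Mika, Nadia, Tariq}; Safety = {Fynn, Kiri, Mika, Tariq}; Ethics = {Fynn, Kiri, Tariq}

From (a): Nadia ∉ Safety.
(d): only 5 candidates remain for Infra, so all are in.
(f): only 4 candidates remain for Safety, so all are in.
Suppose Kiri ∉ Ethics: no assignment then satisfies all the clues, so Kiri ∈ Ethics.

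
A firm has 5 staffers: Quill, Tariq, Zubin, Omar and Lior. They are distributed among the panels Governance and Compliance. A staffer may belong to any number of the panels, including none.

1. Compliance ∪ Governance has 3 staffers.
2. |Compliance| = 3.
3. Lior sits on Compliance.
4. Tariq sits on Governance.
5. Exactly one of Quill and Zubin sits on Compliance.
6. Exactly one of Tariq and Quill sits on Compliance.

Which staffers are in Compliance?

Compliance = {Lior, Tariq, Zubin}

From (3): Lior ∈ Compliance.
From (4): Tariq ∈ Governance.
Suppose Quill ∈ Compliance: no assignment then satisfies all the clues, so Quill ∉ Compliance.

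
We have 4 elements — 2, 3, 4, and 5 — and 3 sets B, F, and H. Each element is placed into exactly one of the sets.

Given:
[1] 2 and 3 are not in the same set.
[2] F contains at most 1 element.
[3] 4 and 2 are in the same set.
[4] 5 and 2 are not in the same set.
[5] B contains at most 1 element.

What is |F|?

1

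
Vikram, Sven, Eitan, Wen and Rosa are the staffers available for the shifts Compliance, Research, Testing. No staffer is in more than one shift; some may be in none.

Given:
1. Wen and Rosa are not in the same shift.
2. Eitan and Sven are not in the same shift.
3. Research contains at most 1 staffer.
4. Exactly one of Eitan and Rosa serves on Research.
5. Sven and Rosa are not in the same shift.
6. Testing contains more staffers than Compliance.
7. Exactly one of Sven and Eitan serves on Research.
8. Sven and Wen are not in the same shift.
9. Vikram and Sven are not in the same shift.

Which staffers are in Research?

Research = {Eitan}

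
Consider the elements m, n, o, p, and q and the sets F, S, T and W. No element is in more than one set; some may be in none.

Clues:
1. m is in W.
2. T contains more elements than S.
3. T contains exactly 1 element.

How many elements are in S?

0

From (1): m ∈ W.
Suppose n ∈ S: no assignment then satisfies all the clues, so n ∉ S.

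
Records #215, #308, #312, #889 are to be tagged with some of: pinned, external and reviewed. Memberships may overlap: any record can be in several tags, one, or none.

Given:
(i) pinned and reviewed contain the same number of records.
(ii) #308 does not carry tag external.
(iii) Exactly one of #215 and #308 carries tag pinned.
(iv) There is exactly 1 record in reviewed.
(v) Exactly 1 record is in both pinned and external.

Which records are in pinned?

pinned = {#215}

From (ii): #308 ∉ external.
Suppose #215 ∉ pinned: no assignment then satisfies all the clues, so #215 ∈ pinned.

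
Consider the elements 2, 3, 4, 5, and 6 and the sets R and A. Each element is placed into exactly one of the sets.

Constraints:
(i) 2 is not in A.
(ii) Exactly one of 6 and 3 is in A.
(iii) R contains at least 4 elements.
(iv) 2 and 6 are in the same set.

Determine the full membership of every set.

From (i): 2 ∉ A.
(iv): 6 matches 2: 6 ∉ A.
Only one set left: 2 ∈ R.
Only one set left: 6 ∈ R.
(ii) (exactly one): 3 ∈ A.
(iii): only 4 candidates remain for R, so all are in.

R = {2, 4, 5, 6}; A = {3}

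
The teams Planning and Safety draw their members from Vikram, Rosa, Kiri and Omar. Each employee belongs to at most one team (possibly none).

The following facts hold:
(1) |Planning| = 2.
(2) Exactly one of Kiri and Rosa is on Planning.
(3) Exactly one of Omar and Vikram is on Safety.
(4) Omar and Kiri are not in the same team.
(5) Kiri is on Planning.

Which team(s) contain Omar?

From (5): Kiri ∈ Planning.
(2) (exactly one): Rosa ∉ Planning.
(4): Omar ∉ Planning.
(1): only 2 candidates remain for Planning, so all are in.
(3) (exactly one): Omar ∈ Safety.

Omar: Safety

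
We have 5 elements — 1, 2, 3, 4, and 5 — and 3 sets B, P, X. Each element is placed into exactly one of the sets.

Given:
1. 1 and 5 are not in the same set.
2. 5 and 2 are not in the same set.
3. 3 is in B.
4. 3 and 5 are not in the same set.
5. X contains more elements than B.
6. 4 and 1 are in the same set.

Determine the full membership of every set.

B = {3}; P = {5}; X = {1, 2, 4}

From (3): 3 ∈ B.
(4): 5 ∉ B.
Suppose 1 ∈ B: no assignment then satisfies all the clues, so 1 ∉ B.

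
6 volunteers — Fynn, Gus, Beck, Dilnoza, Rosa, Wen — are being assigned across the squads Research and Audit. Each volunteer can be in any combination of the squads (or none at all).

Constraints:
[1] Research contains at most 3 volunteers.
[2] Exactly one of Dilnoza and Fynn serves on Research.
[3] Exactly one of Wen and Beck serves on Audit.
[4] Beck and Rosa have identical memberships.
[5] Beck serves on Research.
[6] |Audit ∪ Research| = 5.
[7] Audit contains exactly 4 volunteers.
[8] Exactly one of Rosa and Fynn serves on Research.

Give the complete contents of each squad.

Research = {Beck, Dilnoza, Rosa}; Audit = {Beck, Fynn, Gus, Rosa}

From (5): Beck ∈ Research.
(4): Rosa matches Beck: Rosa ∈ Research.
(8) (exactly one): Fynn ∉ Research.
(2) (exactly one): Dilnoza ∈ Research.
(1): Research already has 3, so the rest are out.
Suppose Fynn ∉ Audit: no assignment then satisfies all the clues, so Fynn ∈ Audit.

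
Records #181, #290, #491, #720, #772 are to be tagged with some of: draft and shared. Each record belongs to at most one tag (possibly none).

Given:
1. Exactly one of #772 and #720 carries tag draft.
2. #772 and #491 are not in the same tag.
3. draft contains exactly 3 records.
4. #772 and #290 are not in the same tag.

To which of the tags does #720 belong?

#720: draft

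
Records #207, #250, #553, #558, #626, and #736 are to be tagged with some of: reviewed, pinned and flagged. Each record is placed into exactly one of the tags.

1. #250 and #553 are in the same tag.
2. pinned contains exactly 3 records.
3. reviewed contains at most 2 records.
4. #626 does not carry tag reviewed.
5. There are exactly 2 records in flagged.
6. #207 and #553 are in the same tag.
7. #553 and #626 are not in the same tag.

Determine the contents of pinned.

pinned = {#207, #250, #553}

From (4): #626 ∉ reviewed.
Suppose #207 ∉ pinned: no assignment then satisfies all the clues, so #207 ∈ pinned.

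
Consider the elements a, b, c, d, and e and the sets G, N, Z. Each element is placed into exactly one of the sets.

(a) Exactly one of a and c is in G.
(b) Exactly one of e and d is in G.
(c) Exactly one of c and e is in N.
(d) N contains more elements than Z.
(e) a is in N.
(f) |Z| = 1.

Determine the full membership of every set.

From (e): a ∈ N.
(a) (exactly one): c ∈ G.
(c) (exactly one): e ∈ N.
(b) (exactly one): d ∈ G.
(f): only 1 candidates remain for Z, so all are in.

G = {c, d}; N = {a, e}; Z = {b}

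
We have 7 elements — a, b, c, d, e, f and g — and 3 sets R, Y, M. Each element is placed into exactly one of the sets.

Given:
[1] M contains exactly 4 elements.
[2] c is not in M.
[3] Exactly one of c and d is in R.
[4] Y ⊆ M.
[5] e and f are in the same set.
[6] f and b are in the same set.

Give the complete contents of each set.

From (2): c ∉ M.
(4) contrapositive: c ∉ Y.
Only one set left: c ∈ R.
(3) (exactly one): d ∉ R.
Suppose a ∉ R: no assignment then satisfies all the clues, so a ∈ R.

R = {a, c, g}; Y = {}; M = {b, d, e, f}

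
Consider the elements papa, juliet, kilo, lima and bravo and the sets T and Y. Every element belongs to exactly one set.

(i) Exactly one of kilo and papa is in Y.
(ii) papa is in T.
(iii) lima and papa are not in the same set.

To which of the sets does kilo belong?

From (ii): papa ∈ T.
(i) (exactly one): kilo ∈ Y.
(iii): lima ∉ T.
Only one set left: lima ∈ Y.

kilo: Y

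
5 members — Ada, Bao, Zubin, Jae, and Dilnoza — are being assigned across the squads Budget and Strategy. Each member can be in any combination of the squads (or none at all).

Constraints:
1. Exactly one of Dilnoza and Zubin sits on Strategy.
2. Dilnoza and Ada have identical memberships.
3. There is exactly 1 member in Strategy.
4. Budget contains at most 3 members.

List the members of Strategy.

Strategy = {Zubin}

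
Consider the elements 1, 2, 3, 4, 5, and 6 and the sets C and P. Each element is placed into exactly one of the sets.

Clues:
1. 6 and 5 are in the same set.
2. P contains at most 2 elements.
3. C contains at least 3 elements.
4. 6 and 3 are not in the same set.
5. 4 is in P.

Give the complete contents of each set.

C = {1, 2, 5, 6}; P = {3, 4}

From (5): 4 ∈ P.
Suppose 1 ∉ C: no assignment then satisfies all the clues, so 1 ∈ C.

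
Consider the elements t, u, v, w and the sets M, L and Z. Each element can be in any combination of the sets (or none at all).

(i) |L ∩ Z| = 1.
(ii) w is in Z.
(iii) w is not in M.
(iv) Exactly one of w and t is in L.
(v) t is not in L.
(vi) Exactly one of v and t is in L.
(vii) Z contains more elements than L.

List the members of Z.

Z = {t, u, w}

From (ii): w ∈ Z.
From (iii): w ∉ M.
From (v): t ∉ L.
(iv) (exactly one): w ∈ L.
(vi) (exactly one): v ∈ L.
Suppose t ∉ Z: no assignment then satisfies all the clues, so t ∈ Z.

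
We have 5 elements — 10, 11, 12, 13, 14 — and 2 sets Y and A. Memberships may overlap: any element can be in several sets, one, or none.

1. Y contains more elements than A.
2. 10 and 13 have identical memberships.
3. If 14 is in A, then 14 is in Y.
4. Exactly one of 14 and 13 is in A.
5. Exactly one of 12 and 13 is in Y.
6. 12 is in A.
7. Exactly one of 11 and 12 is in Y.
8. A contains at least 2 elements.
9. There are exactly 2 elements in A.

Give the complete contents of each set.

Y = {10, 11, 13, 14}; A = {12, 14}

From (6): 12 ∈ A.
Suppose 10 ∉ Y: no assignment then satisfies all the clues, so 10 ∈ Y.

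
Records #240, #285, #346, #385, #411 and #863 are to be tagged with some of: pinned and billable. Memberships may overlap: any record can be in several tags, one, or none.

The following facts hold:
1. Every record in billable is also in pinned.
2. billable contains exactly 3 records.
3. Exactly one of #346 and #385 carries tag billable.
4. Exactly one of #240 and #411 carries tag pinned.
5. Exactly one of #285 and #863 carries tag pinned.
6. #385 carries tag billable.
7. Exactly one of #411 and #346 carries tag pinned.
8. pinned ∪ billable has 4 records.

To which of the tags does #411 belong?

#411: none

From (6): #385 ∈ billable.
(1) with #385 ∈ billable: #385 ∈ pinned.
(3) (exactly one): #346 ∉ billable.
Suppose #411 ∈ pinned: no assignment then satisfies all the clues, so #411 ∉ pinned.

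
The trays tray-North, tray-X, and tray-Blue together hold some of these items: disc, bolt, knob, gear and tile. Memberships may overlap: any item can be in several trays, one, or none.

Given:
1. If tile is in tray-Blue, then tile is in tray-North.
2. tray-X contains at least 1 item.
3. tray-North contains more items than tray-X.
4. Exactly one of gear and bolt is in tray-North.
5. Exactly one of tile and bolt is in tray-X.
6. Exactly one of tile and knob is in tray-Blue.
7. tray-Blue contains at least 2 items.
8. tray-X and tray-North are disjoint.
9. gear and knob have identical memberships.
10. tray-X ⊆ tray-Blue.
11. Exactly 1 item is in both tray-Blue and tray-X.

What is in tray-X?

tray-X = {bolt}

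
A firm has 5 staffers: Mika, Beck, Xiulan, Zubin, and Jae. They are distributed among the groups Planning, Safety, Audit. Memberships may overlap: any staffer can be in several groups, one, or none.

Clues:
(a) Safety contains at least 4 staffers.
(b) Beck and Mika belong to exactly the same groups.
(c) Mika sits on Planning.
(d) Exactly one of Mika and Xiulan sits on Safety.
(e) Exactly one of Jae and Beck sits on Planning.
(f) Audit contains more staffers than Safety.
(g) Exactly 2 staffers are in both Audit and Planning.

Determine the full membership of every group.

Planning = {Beck, Mika}; Safety = {Beck, Jae, Mika, Zubin}; Audit = {Beck, Jae, Mika, Xiulan, Zubin}

From (c): Mika ∈ Planning.
(b): Beck matches Mika: Beck ∈ Planning.
(e) (exactly one): Jae ∉ Planning.
Suppose Mika ∉ Safety: no assignment then satisfies all the clues, so Mika ∈ Safety.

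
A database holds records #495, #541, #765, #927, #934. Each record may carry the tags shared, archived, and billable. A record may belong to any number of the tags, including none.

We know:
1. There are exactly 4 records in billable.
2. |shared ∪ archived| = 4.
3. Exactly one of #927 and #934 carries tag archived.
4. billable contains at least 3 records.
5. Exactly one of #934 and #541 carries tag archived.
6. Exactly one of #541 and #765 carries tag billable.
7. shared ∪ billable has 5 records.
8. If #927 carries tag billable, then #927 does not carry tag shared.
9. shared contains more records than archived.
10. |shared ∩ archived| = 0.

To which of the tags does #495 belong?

#495: billable, shared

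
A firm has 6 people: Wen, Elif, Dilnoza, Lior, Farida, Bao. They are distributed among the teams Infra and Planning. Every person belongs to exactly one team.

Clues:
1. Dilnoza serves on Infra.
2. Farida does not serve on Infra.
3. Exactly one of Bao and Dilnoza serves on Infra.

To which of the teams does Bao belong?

Bao: Planning

From (1): Dilnoza ∈ Infra.
From (2): Farida ∉ Infra.
(3) (exactly one): Bao ∉ Infra.
Only one team left: Farida ∈ Planning.
Only one team left: Bao ∈ Planning.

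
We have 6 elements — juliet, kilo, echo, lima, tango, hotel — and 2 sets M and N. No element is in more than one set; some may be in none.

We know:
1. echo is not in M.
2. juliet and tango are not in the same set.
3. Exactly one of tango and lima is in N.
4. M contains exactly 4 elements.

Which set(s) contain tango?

From (1): echo ∉ M.
Suppose tango ∈ M: no assignment then satisfies all the clues, so tango ∉ M.

tango: N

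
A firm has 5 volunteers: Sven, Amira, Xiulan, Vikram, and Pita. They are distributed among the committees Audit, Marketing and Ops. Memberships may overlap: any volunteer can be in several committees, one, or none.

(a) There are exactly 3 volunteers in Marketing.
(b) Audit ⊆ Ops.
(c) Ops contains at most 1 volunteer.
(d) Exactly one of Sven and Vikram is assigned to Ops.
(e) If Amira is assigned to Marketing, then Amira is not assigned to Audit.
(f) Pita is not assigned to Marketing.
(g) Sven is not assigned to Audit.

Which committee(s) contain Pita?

Pita: none

From (f): Pita ∉ Marketing.
From (g): Sven ∉ Audit.
Suppose Pita ∈ Audit: no assignment then satisfies all the clues, so Pita ∉ Audit.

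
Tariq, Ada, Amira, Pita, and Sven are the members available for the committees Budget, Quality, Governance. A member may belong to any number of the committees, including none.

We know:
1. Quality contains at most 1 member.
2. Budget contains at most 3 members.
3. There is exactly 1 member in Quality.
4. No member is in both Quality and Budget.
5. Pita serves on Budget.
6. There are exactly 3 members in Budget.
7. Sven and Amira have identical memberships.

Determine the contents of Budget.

Budget = {Amira, Pita, Sven}

From (5): Pita ∈ Budget.
(4) (disjoint): Pita ∉ Quality.
Suppose Tariq ∈ Budget: no assignment then satisfies all the clues, so Tariq ∉ Budget.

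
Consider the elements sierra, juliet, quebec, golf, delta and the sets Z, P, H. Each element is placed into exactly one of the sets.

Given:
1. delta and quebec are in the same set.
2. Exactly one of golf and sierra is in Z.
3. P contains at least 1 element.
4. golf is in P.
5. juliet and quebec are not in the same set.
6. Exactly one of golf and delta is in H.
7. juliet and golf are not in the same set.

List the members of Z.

From (4): golf ∈ P.
(2) (exactly one): sierra ∈ Z.
(6) (exactly one): delta ∈ H.
(7): juliet ∉ P.
(1): quebec matches delta: quebec ∉ Z.
(1): quebec matches delta: quebec ∉ P.
(1): quebec matches delta: quebec ∈ H.
(5): juliet ∉ H.
Only one set left: juliet ∈ Z.

Z = {juliet, sierra}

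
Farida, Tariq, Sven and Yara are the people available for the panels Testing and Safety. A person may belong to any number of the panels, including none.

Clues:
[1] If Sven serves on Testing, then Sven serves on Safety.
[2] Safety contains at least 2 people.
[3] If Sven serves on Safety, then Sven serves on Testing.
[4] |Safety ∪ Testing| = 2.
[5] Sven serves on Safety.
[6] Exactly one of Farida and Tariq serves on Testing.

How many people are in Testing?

2

From (5): Sven ∈ Safety.
(3): Sven ∈ Testing.
Suppose Yara ∈ Testing: no assignment then satisfies all the clues, so Yara ∉ Testing.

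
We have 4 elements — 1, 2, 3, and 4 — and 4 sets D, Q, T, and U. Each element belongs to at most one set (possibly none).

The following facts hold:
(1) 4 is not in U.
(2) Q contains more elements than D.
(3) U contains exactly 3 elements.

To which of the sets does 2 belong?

From (1): 4 ∉ U.
(3): only 3 candidates remain for U, so all are in.

2: U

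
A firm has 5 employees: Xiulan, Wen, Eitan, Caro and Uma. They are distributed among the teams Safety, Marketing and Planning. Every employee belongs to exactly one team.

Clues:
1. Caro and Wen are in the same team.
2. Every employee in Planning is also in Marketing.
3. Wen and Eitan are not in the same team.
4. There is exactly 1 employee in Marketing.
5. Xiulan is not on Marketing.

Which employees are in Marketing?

From (5): Xiulan ∉ Marketing.
(2) contrapositive: Xiulan ∉ Planning.
Only one team left: Xiulan ∈ Safety.
Suppose Wen ∈ Marketing: no assignment then satisfies all the clues, so Wen ∉ Marketing.

Marketing = {Eitan}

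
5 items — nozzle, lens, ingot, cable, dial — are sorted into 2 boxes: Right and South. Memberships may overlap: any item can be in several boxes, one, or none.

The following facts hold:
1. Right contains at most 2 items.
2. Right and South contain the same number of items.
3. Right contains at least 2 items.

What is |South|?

2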